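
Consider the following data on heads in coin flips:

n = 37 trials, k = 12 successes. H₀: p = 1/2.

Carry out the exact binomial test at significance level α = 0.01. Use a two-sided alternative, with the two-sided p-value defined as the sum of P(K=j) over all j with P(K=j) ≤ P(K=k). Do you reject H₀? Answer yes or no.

reject H₀: no

Exact binomial: n=37, k=12, p₀=1/2=0.5000
P(X=j) = C(n,j)·p₀^j·(1−p₀)^(n−j); p = Σ P(X=j) over j with P(X=j) ≤ P(X=12)
p-value (two-sided) = 0.04703
At α=0.01: p ≥ α → fail to reject H₀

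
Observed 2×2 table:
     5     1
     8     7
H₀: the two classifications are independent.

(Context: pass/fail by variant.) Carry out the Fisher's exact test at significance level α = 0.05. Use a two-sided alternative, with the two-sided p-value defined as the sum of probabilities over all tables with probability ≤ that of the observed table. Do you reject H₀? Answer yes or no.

Margins: r₁=6, r₂=15, c₁=13, c₂=8, n=21
p_obs = C(6,5)·C(15,8)/C(21,13); sum pmf over tables with pmf ≤ p_obs
p-value (two-sided) = 0.33591
At α=0.05: p ≥ α → fail to reject H₀

reject H₀: no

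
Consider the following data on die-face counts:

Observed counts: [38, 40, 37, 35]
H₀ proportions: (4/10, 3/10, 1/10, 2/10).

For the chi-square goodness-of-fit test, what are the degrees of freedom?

df = k − 1 = 4 − 1 = 3

degrees of freedom = 3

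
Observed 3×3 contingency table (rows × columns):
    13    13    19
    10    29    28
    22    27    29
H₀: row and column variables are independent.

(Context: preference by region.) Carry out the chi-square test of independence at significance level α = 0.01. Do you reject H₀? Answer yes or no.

Row totals [45, 67, 78], col totals [45, 69, 76], n=190
χ² = (13−10.66)²/10.66 + (13−16.34)²/16.34 + (19−18.00)²/18.00 + (10−15.87)²/15.87 + (29−24.33)²/24.33 + (28−26.80)²/26.80 + (22−18.47)²/18.47 + (27−28.33)²/28.33 + (29−31.20)²/31.20 = 5.2638
df = 4
p-value (upper-tail) = 0.26129
At α=0.01: p ≥ α → fail to reject H₀

reject H₀: no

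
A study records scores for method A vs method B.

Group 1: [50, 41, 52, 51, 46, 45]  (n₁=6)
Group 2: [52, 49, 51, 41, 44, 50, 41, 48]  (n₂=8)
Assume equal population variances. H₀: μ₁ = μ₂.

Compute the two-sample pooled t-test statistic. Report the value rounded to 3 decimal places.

x̄₁=47.500, s₁=4.231, n₁=6
x̄₂=47.000, s₂=4.408, n₂=8
s_p² = [5·4.231² + 7·4.408²]/12 = 18.7917
SE = √(s_p²·(1/6+1/8)) = 2.3411
t = (47.500−47.000)/2.3411 = 0.2136
df = 12

test statistic = 0.214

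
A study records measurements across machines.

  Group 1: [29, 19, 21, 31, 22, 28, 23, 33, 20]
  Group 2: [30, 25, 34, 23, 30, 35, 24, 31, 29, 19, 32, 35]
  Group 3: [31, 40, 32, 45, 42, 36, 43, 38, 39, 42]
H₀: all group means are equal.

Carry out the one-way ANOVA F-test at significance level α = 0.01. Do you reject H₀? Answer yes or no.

reject H₀: yes

Group means [25.11, 28.92, 38.80], grand mean 31.000
SSB = Σnᵢ(x̄ᵢ−x̄)² = 972.594; SSW = ΣΣ(x−x̄ᵢ)² = 697.406
MSB = 972.594/2 = 486.2972; MSW = 697.406/28 = 24.9073
F = MSB/MSW = 19.5243
df = (2, 28)
p-value (upper-tail) = 0.00000
At α=0.01: p < α → reject H₀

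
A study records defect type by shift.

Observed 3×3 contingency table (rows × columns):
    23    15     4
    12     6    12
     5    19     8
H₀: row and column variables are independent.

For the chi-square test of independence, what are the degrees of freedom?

df = (r−1)(c−1) = (3−1)·(3−1) = 4

degrees of freedom = 4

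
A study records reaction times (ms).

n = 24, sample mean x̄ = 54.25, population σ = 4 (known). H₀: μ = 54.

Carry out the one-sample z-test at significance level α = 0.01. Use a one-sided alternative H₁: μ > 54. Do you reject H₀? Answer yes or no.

SE = σ/√n = 4/√24 = 0.8165
z = (x̄−μ₀)/SE = (54.25−54)/0.8165 = 0.3062
p-value (one-sided, H₁ greater) = 0.37973
At α=0.01: p ≥ α → fail to reject H₀

reject H₀: no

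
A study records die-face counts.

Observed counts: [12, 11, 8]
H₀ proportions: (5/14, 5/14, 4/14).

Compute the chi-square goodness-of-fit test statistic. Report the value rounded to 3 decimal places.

n = 31; E_i = n·p_i = [11.07, 11.07, 8.86]
χ² = (12−11.07)²/11.07 + (11−11.07)²/11.07 + (8−8.86)²/8.86 = 0.1613
df = 2

test statistic = 0.161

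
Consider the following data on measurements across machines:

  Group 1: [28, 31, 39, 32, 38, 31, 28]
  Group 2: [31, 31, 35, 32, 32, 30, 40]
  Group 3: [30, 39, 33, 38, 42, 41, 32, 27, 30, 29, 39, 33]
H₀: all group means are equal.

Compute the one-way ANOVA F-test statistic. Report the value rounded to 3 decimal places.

test statistic = 0.477

Group means [32.43, 33.00, 34.42], grand mean 33.500
SSB = Σnᵢ(x̄ᵢ−x̄)² = 19.869; SSW = ΣΣ(x−x̄ᵢ)² = 478.631
MSB = 19.869/2 = 9.9345; MSW = 478.631/23 = 20.8100
F = MSB/MSW = 0.4774
df = (2, 23)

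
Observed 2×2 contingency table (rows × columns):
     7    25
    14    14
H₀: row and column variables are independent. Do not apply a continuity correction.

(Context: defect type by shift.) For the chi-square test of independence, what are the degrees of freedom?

degrees of freedom = 1

df = (r−1)(c−1) = (2−1)·(2−1) = 1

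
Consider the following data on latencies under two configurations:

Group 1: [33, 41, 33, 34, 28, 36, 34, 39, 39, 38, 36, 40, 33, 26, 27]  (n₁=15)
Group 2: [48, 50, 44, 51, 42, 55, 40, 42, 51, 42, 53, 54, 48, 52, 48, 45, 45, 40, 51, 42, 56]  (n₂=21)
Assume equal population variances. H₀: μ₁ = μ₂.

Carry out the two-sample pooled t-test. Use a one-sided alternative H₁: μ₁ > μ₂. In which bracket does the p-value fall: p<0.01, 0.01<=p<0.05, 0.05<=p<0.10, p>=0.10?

x̄₁=34.467, s₁=4.688, n₁=15
x̄₂=47.571, s₂=5.114, n₂=21
s_p² = [14·4.688² + 20·5.114²]/34 = 24.4375
SE = √(s_p²·(1/15+1/21)) = 1.6712
t = (34.467−47.571)/1.6712 = -7.8416
df = 34
p-value (one-sided, H₁ greater) = 1.00000
→ bracket: p>=0.10

p-value bracket: p>=0.10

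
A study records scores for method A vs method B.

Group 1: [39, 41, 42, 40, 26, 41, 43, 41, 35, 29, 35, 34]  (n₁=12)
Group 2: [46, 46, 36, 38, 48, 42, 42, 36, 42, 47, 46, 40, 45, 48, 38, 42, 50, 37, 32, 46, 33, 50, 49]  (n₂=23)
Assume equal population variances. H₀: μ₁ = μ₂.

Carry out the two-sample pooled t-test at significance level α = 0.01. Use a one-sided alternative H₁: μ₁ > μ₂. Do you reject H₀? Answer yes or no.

x̄₁=37.167, s₁=5.424, n₁=12
x̄₂=42.565, s₂=5.451, n₂=23
s_p² = [11·5.424² + 22·5.451²]/33 = 29.6157
SE = √(s_p²·(1/12+1/23)) = 1.9379
t = (37.167−42.565)/1.9379 = -2.7857
df = 33
p-value (one-sided, H₁ greater) = 0.99561
At α=0.01: p ≥ α → fail to reject H₀

reject H₀: no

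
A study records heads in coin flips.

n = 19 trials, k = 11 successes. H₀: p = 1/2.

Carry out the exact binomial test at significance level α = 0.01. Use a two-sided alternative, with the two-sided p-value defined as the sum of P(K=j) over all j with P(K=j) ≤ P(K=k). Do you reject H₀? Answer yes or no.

Exact binomial: n=19, k=11, p₀=1/2=0.5000
P(X=j) = C(n,j)·p₀^j·(1−p₀)^(n−j); p = Σ P(X=j) over j with P(X=j) ≤ P(X=11)
p-value (two-sided) = 0.64761
At α=0.01: p ≥ α → fail to reject H₀

reject H₀: no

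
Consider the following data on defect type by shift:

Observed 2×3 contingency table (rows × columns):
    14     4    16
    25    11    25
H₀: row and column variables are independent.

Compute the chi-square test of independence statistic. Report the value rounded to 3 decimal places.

test statistic = 0.730

Row totals [34, 61], col totals [39, 15, 41], n=95
χ² = (14−13.96)²/13.96 + (4−5.37)²/5.37 + (16−14.67)²/14.67 + (25−25.04)²/25.04 + (11−9.63)²/9.63 + (25−26.33)²/26.33 = 0.7301
df = 2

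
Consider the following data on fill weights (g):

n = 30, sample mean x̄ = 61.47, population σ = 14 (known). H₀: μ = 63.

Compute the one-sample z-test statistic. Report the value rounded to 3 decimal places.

SE = σ/√n = 14/√30 = 2.5560
z = (x̄−μ₀)/SE = (61.47−63)/2.5560 = -0.5986

test statistic = -0.599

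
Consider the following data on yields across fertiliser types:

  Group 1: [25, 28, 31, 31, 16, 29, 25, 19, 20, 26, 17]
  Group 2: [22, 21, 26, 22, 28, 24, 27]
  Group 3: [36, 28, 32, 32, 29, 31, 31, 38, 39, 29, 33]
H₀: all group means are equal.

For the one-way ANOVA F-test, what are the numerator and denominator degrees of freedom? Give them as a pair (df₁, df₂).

k = 3 groups, N = 29 total
df = (k−1, N−k) = (3−1, 29−3) = (2, 26)

degrees of freedom = [2, 26]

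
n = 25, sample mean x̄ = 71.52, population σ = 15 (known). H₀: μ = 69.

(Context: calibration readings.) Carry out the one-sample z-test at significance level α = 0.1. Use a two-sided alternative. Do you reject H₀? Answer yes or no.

reject H₀: no

SE = σ/√n = 15/√25 = 3.0000
z = (x̄−μ₀)/SE = (71.52−69)/3.0000 = 0.8400
p-value (two-sided) = 0.40091
At α=0.1: p ≥ α → fail to reject H₀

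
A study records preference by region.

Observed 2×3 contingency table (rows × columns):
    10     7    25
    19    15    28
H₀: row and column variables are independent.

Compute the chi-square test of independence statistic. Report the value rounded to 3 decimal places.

Row totals [42, 62], col totals [29, 22, 53], n=104
χ² = (10−11.71)²/11.71 + (7−8.88)²/8.88 + (25−21.40)²/21.40 + (19−17.29)²/17.29 + (15−13.12)²/13.12 + (28−31.60)²/31.60 = 2.1036
df = 2

test statistic = 2.104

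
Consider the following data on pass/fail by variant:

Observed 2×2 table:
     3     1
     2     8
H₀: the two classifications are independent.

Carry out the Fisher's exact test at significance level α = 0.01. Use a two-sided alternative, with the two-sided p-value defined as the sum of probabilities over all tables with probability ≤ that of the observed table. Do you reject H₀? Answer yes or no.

reject H₀: no

Margins: r₁=4, r₂=10, c₁=5, c₂=9, n=14
p_obs = C(4,3)·C(10,2)/C(14,5); sum pmf over tables with pmf ≤ p_obs
p-value (two-sided) = 0.09491
At α=0.01: p ≥ α → fail to reject H₀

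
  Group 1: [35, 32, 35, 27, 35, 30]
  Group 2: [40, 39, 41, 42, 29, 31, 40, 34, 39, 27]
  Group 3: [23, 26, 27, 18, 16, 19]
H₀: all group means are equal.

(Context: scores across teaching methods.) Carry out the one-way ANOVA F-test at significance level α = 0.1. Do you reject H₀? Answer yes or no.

Group means [32.33, 36.20, 21.50], grand mean 31.136
SSB = Σnᵢ(x̄ᵢ−x̄)² = 822.158; SSW = ΣΣ(x−x̄ᵢ)² = 426.433
MSB = 822.158/2 = 411.0788; MSW = 426.433/19 = 22.4439
F = MSB/MSW = 18.3159
df = (2, 19)
p-value (upper-tail) = 0.00004
At α=0.1: p < α → reject H₀

reject H₀: yes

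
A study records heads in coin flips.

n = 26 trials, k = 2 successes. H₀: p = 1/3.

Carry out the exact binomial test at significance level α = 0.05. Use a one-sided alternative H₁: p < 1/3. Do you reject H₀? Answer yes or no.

reject H₀: yes

Exact binomial: n=26, k=2, p₀=1/3=0.3333
P(X≤2) from Σ C(n,i)·p₀^i·(1−p₀)^(n−i)
p-value (one-sided, H₁ less) = 0.00251
At α=0.05: p < α → reject H₀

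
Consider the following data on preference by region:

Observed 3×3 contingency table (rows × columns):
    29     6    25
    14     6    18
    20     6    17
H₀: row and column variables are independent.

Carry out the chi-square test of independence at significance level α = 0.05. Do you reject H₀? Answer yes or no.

Row totals [60, 38, 43], col totals [63, 18, 60], n=141
χ² = (29−26.81)²/26.81 + (6−7.66)²/7.66 + (25−25.53)²/25.53 + (14−16.98)²/16.98 + (6−4.85)²/4.85 + (18−16.17)²/16.17 + (20−19.21)²/19.21 + (6−5.49)²/5.49 + (17−18.30)²/18.30 = 1.7234
df = 4
p-value (upper-tail) = 0.78647
At α=0.05: p ≥ α → fail to reject H₀

reject H₀: no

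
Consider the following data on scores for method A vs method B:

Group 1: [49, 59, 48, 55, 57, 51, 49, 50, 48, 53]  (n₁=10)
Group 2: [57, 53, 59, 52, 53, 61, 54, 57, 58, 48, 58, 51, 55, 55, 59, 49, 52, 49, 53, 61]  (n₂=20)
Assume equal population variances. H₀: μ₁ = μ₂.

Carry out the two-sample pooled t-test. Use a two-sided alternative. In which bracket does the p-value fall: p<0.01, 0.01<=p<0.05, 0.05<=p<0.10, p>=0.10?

p-value bracket: 0.05<=p<0.10

x̄₁=51.900, s₁=3.929, n₁=10
x̄₂=54.700, s₂=3.948, n₂=20
s_p² = [9·3.929² + 19·3.948²]/28 = 15.5393
SE = √(s_p²·(1/10+1/20)) = 1.5267
t = (51.900−54.700)/1.5267 = -1.8340
df = 28
p-value (two-sided) = 0.07730
→ bracket: 0.05<=p<0.10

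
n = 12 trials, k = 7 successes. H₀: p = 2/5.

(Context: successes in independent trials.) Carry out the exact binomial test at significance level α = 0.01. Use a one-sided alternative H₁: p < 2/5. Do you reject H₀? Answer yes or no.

reject H₀: no

Exact binomial: n=12, k=7, p₀=2/5=0.4000
P(X≤7) from Σ C(n,i)·p₀^i·(1−p₀)^(n−i)
p-value (one-sided, H₁ less) = 0.94269
At α=0.01: p ≥ α → fail to reject H₀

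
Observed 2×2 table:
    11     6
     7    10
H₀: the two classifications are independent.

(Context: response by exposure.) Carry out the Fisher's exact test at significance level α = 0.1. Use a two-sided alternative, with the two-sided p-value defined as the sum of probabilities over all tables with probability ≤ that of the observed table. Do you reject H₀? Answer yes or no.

reject H₀: no

Margins: r₁=17, r₂=17, c₁=18, c₂=16, n=34
p_obs = C(17,11)·C(17,7)/C(34,18); sum pmf over tables with pmf ≤ p_obs
p-value (two-sided) = 0.30283
At α=0.1: p ≥ α → fail to reject H₀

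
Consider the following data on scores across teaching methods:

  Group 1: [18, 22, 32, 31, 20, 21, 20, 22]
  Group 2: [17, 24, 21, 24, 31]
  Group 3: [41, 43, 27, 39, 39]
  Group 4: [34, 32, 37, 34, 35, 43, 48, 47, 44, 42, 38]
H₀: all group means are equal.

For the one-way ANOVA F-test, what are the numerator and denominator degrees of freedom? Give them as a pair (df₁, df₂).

degrees of freedom = [3, 25]

k = 4 groups, N = 29 total
df = (k−1, N−k) = (4−1, 29−4) = (3, 25)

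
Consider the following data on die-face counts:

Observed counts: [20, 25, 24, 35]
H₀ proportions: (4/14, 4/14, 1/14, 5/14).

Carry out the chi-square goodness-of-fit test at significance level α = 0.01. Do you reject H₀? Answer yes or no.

n = 104; E_i = n·p_i = [29.71, 29.71, 7.43, 37.14]
χ² = (20−29.71)²/29.71 + (25−29.71)²/29.71 + (24−7.43)²/7.43 + (35−37.14)²/37.14 = 41.0144
df = 3
p-value (upper-tail) = 0.00000
At α=0.01: p < α → reject H₀

reject H₀: yes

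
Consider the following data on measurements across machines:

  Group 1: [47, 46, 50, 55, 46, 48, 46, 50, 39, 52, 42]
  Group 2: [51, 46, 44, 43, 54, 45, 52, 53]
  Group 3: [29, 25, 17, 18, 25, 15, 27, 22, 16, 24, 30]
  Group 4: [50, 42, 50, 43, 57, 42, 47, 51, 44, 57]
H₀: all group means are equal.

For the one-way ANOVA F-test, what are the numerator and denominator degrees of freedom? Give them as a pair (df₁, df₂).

degrees of freedom = [3, 36]

k = 4 groups, N = 40 total
df = (k−1, N−k) = (4−1, 40−4) = (3, 36)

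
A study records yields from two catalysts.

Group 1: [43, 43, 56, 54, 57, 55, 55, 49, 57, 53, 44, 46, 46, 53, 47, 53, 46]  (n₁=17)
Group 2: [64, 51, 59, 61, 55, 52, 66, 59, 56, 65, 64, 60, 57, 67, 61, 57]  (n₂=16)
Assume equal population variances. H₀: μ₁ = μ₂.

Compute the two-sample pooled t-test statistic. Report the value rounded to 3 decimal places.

test statistic = -5.329

x̄₁=50.412, s₁=5.100, n₁=17
x̄₂=59.625, s₂=4.815, n₂=16
s_p² = [16·5.100² + 15·4.815²]/31 = 24.6409
SE = √(s_p²·(1/17+1/16)) = 1.7290
t = (50.412−59.625)/1.7290 = -5.3286
df = 31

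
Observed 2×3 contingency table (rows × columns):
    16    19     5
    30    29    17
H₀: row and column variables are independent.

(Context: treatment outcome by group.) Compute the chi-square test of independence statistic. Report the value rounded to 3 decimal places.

test statistic = 1.900

Row totals [40, 76], col totals [46, 48, 22], n=116
χ² = (16−15.86)²/15.86 + (19−16.55)²/16.55 + (5−7.59)²/7.59 + (30−30.14)²/30.14 + (29−31.45)²/31.45 + (17−14.41)²/14.41 = 1.9003
df = 2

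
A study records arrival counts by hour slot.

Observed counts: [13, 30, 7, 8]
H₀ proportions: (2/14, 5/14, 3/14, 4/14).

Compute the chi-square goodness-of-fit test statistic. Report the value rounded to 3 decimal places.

test statistic = 13.649

n = 58; E_i = n·p_i = [8.29, 20.71, 12.43, 16.57]
χ² = (13−8.29)²/8.29 + (30−20.71)²/20.71 + (7−12.43)²/12.43 + (8−16.57)²/16.57 = 13.6494
df = 3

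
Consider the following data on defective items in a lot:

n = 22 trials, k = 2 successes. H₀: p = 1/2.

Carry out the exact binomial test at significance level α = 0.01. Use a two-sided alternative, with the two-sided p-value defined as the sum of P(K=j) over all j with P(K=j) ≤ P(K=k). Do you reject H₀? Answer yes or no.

reject H₀: yes

Exact binomial: n=22, k=2, p₀=1/2=0.5000
P(X=j) = C(n,j)·p₀^j·(1−p₀)^(n−j); p = Σ P(X=j) over j with P(X=j) ≤ P(X=2)
p-value (two-sided) = 0.00012
At α=0.01: p < α → reject H₀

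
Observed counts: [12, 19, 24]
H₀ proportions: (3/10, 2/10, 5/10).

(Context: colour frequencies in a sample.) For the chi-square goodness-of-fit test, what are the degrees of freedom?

degrees of freedom = 2

df = k − 1 = 3 − 1 = 2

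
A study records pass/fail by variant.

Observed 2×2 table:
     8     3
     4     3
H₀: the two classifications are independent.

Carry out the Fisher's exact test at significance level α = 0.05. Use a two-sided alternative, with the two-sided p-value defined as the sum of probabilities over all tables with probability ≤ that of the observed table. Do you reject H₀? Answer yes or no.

reject H₀: no

Margins: r₁=11, r₂=7, c₁=12, c₂=6, n=18
p_obs = C(11,8)·C(7,4)/C(18,12); sum pmf over tables with pmf ≤ p_obs
p-value (two-sided) = 0.62670
At α=0.05: p ≥ α → fail to reject H₀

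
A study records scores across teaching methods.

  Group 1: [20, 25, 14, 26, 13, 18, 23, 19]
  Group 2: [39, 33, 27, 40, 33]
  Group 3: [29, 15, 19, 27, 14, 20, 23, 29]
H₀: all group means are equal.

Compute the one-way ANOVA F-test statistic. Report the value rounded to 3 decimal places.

test statistic = 12.395

Group means [19.75, 34.40, 22.00], grand mean 24.095
SSB = Σnᵢ(x̄ᵢ−x̄)² = 717.110; SSW = ΣΣ(x−x̄ᵢ)² = 520.700
MSB = 717.110/2 = 358.5548; MSW = 520.700/18 = 28.9278
F = MSB/MSW = 12.3948
df = (2, 18)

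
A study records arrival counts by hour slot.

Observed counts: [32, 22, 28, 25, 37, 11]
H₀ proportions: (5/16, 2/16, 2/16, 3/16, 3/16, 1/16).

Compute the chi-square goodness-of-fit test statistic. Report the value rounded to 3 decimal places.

test statistic = 12.687

n = 155; E_i = n·p_i = [48.44, 19.38, 19.38, 29.06, 29.06, 9.69]
χ² = (32−48.44)²/48.44 + (22−19.38)²/19.38 + (28−19.38)²/19.38 + (25−29.06)²/29.06 + (37−29.06)²/29.06 + (11−9.69)²/9.69 = 12.6869
df = 5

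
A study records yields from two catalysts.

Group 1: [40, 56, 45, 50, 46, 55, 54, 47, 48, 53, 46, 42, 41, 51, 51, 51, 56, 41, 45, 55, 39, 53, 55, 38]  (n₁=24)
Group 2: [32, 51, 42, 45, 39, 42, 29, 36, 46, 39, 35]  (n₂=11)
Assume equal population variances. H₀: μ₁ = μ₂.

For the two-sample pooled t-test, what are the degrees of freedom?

degrees of freedom = 33

df = n₁ + n₂ − 2 = 24 + 11 − 2 = 33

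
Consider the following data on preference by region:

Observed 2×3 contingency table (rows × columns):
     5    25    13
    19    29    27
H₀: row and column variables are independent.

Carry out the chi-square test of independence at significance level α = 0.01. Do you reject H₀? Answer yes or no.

reject H₀: no

Row totals [43, 75], col totals [24, 54, 40], n=118
χ² = (5−8.75)²/8.75 + (25−19.68)²/19.68 + (13−14.58)²/14.58 + (19−15.25)²/15.25 + (29−34.32)²/34.32 + (27−25.42)²/25.42 = 5.0569
df = 2
p-value (upper-tail) = 0.07978
At α=0.01: p ≥ α → fail to reject H₀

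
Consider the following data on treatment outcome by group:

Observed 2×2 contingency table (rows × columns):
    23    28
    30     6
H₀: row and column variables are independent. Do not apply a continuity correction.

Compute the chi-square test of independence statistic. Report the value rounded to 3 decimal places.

Row totals [51, 36], col totals [53, 34], n=87
χ² = (23−31.07)²/31.07 + (28−19.93)²/19.93 + (30−21.93)²/21.93 + (6−14.07)²/14.07 = 12.9588
df = 1

test statistic = 12.959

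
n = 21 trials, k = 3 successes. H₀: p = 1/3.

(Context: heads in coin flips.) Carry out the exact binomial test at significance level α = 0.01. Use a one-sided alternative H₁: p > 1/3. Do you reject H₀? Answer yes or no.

Exact binomial: n=21, k=3, p₀=1/3=0.3333
P(X≥3) from Σ C(n,i)·p₀^i·(1−p₀)^(n−i)
p-value (one-sided, H₁ greater) = 0.98717
At α=0.01: p ≥ α → fail to reject H₀

reject H₀: no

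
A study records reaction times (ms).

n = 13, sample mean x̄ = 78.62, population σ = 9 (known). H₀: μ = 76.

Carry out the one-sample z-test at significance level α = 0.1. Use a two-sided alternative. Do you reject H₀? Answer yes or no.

reject H₀: no

SE = σ/√n = 9/√13 = 2.4962
z = (x̄−μ₀)/SE = (78.62−76)/2.4962 = 1.0496
p-value (two-sided) = 0.29389
At α=0.1: p ≥ α → fail to reject H₀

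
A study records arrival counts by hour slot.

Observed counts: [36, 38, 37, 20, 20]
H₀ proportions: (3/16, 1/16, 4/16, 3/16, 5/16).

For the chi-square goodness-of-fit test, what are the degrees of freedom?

degrees of freedom = 4

df = k − 1 = 5 − 1 = 4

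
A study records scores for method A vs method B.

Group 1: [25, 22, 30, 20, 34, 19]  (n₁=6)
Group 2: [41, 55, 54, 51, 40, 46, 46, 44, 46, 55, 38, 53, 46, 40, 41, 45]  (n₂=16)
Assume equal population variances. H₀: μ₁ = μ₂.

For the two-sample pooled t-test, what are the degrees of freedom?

degrees of freedom = 20

df = n₁ + n₂ − 2 = 6 + 16 − 2 = 20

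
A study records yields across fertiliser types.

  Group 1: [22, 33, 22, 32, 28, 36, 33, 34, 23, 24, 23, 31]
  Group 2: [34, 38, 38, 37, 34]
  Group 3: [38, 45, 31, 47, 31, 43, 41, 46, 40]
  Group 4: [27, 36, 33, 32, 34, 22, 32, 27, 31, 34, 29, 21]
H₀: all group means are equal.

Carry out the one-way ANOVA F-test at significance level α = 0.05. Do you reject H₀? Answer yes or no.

reject H₀: yes

Group means [28.42, 36.20, 40.22, 29.83], grand mean 32.684
SSB = Σnᵢ(x̄ᵢ−x̄)² = 889.272; SSW = ΣΣ(x−x̄ᵢ)² = 862.939
MSB = 889.272/3 = 296.4239; MSW = 862.939/34 = 25.3806
F = MSB/MSW = 11.6792
df = (3, 34)
p-value (upper-tail) = 0.00002
At α=0.05: p < α → reject H₀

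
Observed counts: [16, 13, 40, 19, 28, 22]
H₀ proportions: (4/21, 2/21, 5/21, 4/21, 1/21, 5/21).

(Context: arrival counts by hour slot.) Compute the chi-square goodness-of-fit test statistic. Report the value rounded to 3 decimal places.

test statistic = 81.062

n = 138; E_i = n·p_i = [26.29, 13.14, 32.86, 26.29, 6.57, 32.86]
χ² = (16−26.29)²/26.29 + (13−13.14)²/13.14 + (40−32.86)²/32.86 + (19−26.29)²/26.29 + (28−6.57)²/6.57 + (22−32.86)²/32.86 = 81.0620
df = 5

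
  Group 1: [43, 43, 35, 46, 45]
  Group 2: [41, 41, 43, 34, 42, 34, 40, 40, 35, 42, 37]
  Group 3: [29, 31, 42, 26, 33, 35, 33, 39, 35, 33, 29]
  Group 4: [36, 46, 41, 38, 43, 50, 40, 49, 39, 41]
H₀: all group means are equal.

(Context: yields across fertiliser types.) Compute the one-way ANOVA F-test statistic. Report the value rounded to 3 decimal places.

test statistic = 9.869

Group means [42.40, 39.00, 33.18, 42.30], grand mean 38.622
SSB = Σnᵢ(x̄ᵢ−x̄)² = 533.766; SSW = ΣΣ(x−x̄ᵢ)² = 594.936
MSB = 533.766/3 = 177.9221; MSW = 594.936/33 = 18.0284
F = MSB/MSW = 9.8690
df = (3, 33)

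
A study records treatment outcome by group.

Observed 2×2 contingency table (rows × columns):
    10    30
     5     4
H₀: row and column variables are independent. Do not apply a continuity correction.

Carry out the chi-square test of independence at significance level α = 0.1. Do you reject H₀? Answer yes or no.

Row totals [40, 9], col totals [15, 34], n=49
χ² = (10−12.24)²/12.24 + (30−27.76)²/27.76 + (5−2.76)²/2.76 + (4−6.24)²/6.24 = 3.2293
df = 1
p-value (upper-tail) = 0.07233
At α=0.1: p < α → reject H₀

reject H₀: yes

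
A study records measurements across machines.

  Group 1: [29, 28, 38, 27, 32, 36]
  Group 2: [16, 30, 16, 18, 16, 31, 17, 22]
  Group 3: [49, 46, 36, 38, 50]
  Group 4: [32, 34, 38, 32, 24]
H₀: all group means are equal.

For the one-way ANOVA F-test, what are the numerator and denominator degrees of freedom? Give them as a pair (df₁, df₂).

degrees of freedom = [3, 20]

k = 4 groups, N = 24 total
df = (k−1, N−k) = (4−1, 24−4) = (3, 20)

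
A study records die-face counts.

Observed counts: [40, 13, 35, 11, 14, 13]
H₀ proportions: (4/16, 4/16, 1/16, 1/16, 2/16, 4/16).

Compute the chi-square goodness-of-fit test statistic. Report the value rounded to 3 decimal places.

n = 126; E_i = n·p_i = [31.50, 31.50, 7.88, 7.88, 15.75, 31.50]
χ² = (40−31.50)²/31.50 + (13−31.50)²/31.50 + (35−7.88)²/7.88 + (11−7.88)²/7.88 + (14−15.75)²/15.75 + (13−31.50)²/31.50 = 118.8889
df = 5

test statistic = 118.889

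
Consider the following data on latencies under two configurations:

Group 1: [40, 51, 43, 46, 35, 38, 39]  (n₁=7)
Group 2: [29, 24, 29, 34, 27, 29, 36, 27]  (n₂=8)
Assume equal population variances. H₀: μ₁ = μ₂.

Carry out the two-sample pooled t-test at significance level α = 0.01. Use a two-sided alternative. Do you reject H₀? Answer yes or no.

x̄₁=41.714, s₁=5.407, n₁=7
x̄₂=29.375, s₂=3.889, n₂=8
s_p² = [6·5.407² + 7·3.889²]/13 = 21.6387
SE = √(s_p²·(1/7+1/8)) = 2.4075
t = (41.714−29.375)/2.4075 = 5.1253
df = 13
p-value (two-sided) = 0.00019
At α=0.01: p < α → reject H₀

reject H₀: yes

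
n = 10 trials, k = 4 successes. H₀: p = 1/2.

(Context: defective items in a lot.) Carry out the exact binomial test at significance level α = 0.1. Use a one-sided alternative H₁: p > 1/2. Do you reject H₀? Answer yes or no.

Exact binomial: n=10, k=4, p₀=1/2=0.5000
P(X≥4) from Σ C(n,i)·p₀^i·(1−p₀)^(n−i)
p-value (one-sided, H₁ greater) = 0.82812
At α=0.1: p ≥ α → fail to reject H₀

reject H₀: no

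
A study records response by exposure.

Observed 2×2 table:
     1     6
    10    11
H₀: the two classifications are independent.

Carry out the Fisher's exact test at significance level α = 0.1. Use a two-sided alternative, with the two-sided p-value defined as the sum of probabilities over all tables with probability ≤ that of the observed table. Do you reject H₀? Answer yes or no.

Margins: r₁=7, r₂=21, c₁=11, c₂=17, n=28
p_obs = C(7,1)·C(21,10)/C(28,11); sum pmf over tables with pmf ≤ p_obs
p-value (two-sided) = 0.19138
At α=0.1: p ≥ α → fail to reject H₀

reject H₀: no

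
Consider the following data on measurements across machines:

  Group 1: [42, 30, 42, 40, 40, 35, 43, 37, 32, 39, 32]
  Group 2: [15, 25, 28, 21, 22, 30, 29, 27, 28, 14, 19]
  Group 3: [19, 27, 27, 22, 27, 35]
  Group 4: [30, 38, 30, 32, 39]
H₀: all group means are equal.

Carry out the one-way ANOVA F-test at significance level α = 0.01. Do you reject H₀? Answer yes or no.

Group means [37.45, 23.45, 26.17, 33.80], grand mean 30.182
SSB = Σnᵢ(x̄ᵢ−x̄)² = 1241.821; SSW = ΣΣ(x−x̄ᵢ)² = 753.088
MSB = 1241.821/3 = 413.9404; MSW = 753.088/29 = 25.9685
F = MSB/MSW = 15.9401
df = (3, 29)
p-value (upper-tail) = 0.00000
At α=0.01: p < α → reject H₀

reject H₀: yes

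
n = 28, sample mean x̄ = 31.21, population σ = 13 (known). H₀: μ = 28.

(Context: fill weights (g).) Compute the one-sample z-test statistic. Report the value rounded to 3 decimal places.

SE = σ/√n = 13/√28 = 2.4568
z = (x̄−μ₀)/SE = (31.21−28)/2.4568 = 1.3066

test statistic = 1.307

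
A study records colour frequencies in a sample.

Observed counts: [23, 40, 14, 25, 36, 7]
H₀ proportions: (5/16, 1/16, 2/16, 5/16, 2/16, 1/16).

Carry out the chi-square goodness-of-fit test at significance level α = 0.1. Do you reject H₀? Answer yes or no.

reject H₀: yes

n = 145; E_i = n·p_i = [45.31, 9.06, 18.12, 45.31, 18.12, 9.06]
χ² = (23−45.31)²/45.31 + (40−9.06)²/9.06 + (14−18.12)²/18.12 + (25−45.31)²/45.31 + (36−18.12)²/18.12 + (7−9.06)²/9.06 = 144.7434
df = 5
p-value (upper-tail) = 0.00000
At α=0.1: p < α → reject H₀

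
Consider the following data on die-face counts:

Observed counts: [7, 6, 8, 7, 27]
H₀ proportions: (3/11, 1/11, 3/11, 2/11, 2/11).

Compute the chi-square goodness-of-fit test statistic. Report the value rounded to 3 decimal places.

n = 55; E_i = n·p_i = [15.00, 5.00, 15.00, 10.00, 10.00]
χ² = (7−15.00)²/15.00 + (6−5.00)²/5.00 + (8−15.00)²/15.00 + (7−10.00)²/10.00 + (27−10.00)²/10.00 = 37.5333
df = 4

test statistic = 37.533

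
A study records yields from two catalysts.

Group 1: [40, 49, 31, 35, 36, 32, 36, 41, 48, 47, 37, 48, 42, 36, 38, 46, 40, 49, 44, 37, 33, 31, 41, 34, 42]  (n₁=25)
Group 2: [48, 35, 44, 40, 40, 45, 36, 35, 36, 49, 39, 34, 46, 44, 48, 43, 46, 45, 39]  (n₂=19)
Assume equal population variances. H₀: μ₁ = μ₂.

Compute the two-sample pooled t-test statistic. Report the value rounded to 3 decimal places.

test statistic = -1.186

x̄₁=39.720, s₁=5.792, n₁=25
x̄₂=41.684, s₂=4.933, n₂=19
s_p² = [24·5.792² + 18·4.933²]/42 = 29.5987
SE = √(s_p²·(1/25+1/19)) = 1.6558
t = (39.720−41.684)/1.6558 = -1.1862
df = 42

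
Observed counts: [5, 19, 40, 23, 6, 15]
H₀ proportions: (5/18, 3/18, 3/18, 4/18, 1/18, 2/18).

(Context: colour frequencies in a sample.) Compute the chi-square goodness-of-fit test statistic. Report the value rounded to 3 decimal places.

test statistic = 48.569

n = 108; E_i = n·p_i = [30.00, 18.00, 18.00, 24.00, 6.00, 12.00]
χ² = (5−30.00)²/30.00 + (19−18.00)²/18.00 + (40−18.00)²/18.00 + (23−24.00)²/24.00 + (6−6.00)²/6.00 + (15−12.00)²/12.00 = 48.5694
df = 5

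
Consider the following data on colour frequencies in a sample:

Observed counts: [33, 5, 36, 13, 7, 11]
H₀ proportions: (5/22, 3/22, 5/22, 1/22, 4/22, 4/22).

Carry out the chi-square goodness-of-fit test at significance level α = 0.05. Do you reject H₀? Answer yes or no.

n = 105; E_i = n·p_i = [23.86, 14.32, 23.86, 4.77, 19.09, 19.09]
χ² = (33−23.86)²/23.86 + (5−14.32)²/14.32 + (36−23.86)²/23.86 + (13−4.77)²/4.77 + (7−19.09)²/19.09 + (11−19.09)²/19.09 = 41.0032
df = 5
p-value (upper-tail) = 0.00000
At α=0.05: p < α → reject H₀

reject H₀: yes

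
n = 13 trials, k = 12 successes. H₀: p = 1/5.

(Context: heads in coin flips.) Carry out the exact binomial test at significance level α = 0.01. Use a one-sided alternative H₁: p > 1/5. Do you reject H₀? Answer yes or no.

Exact binomial: n=13, k=12, p₀=1/5=0.2000
P(X≥12) from Σ C(n,i)·p₀^i·(1−p₀)^(n−i)
p-value (one-sided, H₁ greater) = 0.00000
At α=0.01: p < α → reject H₀

reject H₀: yes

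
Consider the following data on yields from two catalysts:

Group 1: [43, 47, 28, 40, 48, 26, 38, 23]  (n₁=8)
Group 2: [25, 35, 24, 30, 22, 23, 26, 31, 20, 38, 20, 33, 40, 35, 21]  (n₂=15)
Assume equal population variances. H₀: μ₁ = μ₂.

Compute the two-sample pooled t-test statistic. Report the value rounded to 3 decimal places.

x̄₁=36.625, s₁=9.739, n₁=8
x̄₂=28.200, s₂=6.795, n₂=15
s_p² = [7·9.739² + 14·6.795²]/21 = 62.3940
SE = √(s_p²·(1/8+1/15)) = 3.4582
t = (36.625−28.200)/3.4582 = 2.4363
df = 21

test statistic = 2.436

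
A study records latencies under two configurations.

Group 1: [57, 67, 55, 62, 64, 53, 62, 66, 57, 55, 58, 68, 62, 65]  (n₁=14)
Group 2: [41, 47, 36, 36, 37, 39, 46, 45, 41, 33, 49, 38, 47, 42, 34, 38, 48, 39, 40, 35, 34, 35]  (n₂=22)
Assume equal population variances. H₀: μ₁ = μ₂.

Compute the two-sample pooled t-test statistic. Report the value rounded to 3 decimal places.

test statistic = 12.186

x̄₁=60.786, s₁=4.917, n₁=14
x̄₂=40.000, s₂=5.033, n₂=22
s_p² = [13·4.917² + 21·5.033²]/34 = 24.8929
SE = √(s_p²·(1/14+1/22)) = 1.7057
t = (60.786−40.000)/1.7057 = 12.1857
df = 34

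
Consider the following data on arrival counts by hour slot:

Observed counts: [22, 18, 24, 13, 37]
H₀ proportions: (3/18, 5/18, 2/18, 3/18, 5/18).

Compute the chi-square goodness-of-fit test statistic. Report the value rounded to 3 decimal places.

n = 114; E_i = n·p_i = [19.00, 31.67, 12.67, 19.00, 31.67]
χ² = (22−19.00)²/19.00 + (18−31.67)²/31.67 + (24−12.67)²/12.67 + (13−19.00)²/19.00 + (37−31.67)²/31.67 = 19.3053
df = 4

test statistic = 19.305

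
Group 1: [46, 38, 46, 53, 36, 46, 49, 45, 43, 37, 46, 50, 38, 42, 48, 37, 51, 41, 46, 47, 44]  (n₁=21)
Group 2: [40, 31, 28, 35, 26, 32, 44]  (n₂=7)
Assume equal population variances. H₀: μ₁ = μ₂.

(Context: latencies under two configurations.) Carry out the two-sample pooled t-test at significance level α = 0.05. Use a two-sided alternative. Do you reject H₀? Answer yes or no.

x̄₁=44.238, s₁=4.918, n₁=21
x̄₂=33.714, s₂=6.448, n₂=7
s_p² = [20·4.918² + 6·6.448²]/26 = 28.2015
SE = √(s_p²·(1/21+1/7)) = 2.3177
t = (44.238−33.714)/2.3177 = 4.5406
df = 26
p-value (two-sided) = 0.00011
At α=0.05: p < α → reject H₀

reject H₀: yes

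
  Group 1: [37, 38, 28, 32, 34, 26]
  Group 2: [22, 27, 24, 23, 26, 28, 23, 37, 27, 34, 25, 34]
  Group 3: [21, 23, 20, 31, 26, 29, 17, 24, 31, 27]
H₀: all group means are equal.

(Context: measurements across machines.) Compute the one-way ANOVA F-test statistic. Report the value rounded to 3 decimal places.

Group means [32.50, 27.50, 24.90], grand mean 27.643
SSB = Σnᵢ(x̄ᵢ−x̄)² = 217.029; SSW = ΣΣ(x−x̄ᵢ)² = 585.400
MSB = 217.029/2 = 108.5143; MSW = 585.400/25 = 23.4160
F = MSB/MSW = 4.6342
df = (2, 25)

test statistic = 4.634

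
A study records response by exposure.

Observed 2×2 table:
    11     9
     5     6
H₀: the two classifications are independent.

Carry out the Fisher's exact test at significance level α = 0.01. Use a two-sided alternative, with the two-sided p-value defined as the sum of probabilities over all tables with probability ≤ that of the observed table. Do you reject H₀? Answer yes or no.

Margins: r₁=20, r₂=11, c₁=16, c₂=15, n=31
p_obs = C(20,11)·C(11,5)/C(31,16); sum pmf over tables with pmf ≤ p_obs
p-value (two-sided) = 0.71599
At α=0.01: p ≥ α → fail to reject H₀

reject H₀: no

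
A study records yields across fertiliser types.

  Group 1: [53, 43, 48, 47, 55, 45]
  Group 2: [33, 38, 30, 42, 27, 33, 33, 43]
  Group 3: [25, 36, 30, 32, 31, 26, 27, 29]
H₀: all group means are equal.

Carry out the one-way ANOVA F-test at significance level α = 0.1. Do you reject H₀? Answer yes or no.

reject H₀: yes

Group means [48.50, 34.88, 29.50], grand mean 36.636
SSB = Σnᵢ(x̄ᵢ−x̄)² = 1276.716; SSW = ΣΣ(x−x̄ᵢ)² = 420.375
MSB = 1276.716/2 = 638.3580; MSW = 420.375/19 = 22.1250
F = MSB/MSW = 28.8523
df = (2, 19)
p-value (upper-tail) = 0.00000
At α=0.1: p < α → reject H₀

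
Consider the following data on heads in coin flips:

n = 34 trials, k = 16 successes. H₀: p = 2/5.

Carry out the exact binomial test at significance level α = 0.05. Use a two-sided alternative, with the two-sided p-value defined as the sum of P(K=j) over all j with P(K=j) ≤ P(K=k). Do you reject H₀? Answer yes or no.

Exact binomial: n=34, k=16, p₀=2/5=0.4000
P(X=j) = C(n,j)·p₀^j·(1−p₀)^(n−j); p = Σ P(X=j) over j with P(X=j) ≤ P(X=16)
p-value (two-sided) = 0.48425
At α=0.05: p ≥ α → fail to reject H₀

reject H₀: no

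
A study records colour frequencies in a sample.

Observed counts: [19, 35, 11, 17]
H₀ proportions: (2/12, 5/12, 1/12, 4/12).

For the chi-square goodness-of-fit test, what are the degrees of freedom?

df = k − 1 = 4 − 1 = 3

degrees of freedom = 3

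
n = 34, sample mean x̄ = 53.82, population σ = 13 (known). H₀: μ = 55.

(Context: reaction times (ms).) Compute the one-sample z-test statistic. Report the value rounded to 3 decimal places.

SE = σ/√n = 13/√34 = 2.2295
z = (x̄−μ₀)/SE = (53.82−55)/2.2295 = -0.5293

test statistic = -0.529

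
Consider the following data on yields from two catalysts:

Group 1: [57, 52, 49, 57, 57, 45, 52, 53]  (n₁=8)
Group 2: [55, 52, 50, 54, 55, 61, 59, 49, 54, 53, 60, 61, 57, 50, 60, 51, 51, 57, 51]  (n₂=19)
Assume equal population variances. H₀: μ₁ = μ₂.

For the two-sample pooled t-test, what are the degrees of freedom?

degrees of freedom = 25

df = n₁ + n₂ − 2 = 8 + 19 − 2 = 25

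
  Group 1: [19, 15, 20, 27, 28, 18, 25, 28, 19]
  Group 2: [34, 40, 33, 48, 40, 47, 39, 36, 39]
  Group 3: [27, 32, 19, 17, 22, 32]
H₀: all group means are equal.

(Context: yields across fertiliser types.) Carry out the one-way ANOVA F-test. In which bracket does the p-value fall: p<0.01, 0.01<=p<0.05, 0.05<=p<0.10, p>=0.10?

Group means [22.11, 39.56, 24.83], grand mean 29.333
SSB = Σnᵢ(x̄ᵢ−x̄)² = 1531.389; SSW = ΣΣ(x−x̄ᵢ)² = 617.944
MSB = 1531.389/2 = 765.6944; MSW = 617.944/21 = 29.4259
F = MSB/MSW = 26.0211
df = (2, 21)
p-value (upper-tail) = 0.00000
→ bracket: p<0.01

p-value bracket: p<0.01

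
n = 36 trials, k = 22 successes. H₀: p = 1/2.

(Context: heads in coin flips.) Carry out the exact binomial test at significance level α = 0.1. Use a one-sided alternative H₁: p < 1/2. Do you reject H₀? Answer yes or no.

reject H₀: no

Exact binomial: n=36, k=22, p₀=1/2=0.5000
P(X≤22) from Σ C(n,i)·p₀^i·(1−p₀)^(n−i)
p-value (one-sided, H₁ less) = 0.93375
At α=0.1: p ≥ α → fail to reject H₀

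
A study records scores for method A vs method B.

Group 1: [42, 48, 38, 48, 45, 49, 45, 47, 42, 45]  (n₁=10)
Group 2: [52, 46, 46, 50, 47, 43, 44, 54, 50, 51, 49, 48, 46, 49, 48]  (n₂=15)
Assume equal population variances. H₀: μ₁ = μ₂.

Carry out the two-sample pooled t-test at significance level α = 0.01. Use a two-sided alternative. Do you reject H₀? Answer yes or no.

x̄₁=44.900, s₁=3.414, n₁=10
x̄₂=48.200, s₂=2.981, n₂=15
s_p² = [9·3.414² + 14·2.981²]/23 = 9.9696
SE = √(s_p²·(1/10+1/15)) = 1.2890
t = (44.900−48.200)/1.2890 = -2.5601
df = 23
p-value (two-sided) = 0.01750
At α=0.01: p ≥ α → fail to reject H₀

reject H₀: no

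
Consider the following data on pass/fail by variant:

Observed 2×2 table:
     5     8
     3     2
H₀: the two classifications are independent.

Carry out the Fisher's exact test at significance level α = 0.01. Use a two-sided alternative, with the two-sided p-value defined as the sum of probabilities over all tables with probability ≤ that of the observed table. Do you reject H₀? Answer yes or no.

Margins: r₁=13, r₂=5, c₁=8, c₂=10, n=18
p_obs = C(13,5)·C(5,3)/C(18,8); sum pmf over tables with pmf ≤ p_obs
p-value (two-sided) = 0.60784
At α=0.01: p ≥ α → fail to reject H₀

reject H₀: no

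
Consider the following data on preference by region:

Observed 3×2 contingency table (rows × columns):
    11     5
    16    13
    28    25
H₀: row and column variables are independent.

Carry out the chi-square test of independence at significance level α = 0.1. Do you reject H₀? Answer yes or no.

Row totals [16, 29, 53], col totals [55, 43], n=98
χ² = (11−8.98)²/8.98 + (5−7.02)²/7.02 + (16−16.28)²/16.28 + (13−12.72)²/12.72 + (28−29.74)²/29.74 + (25−23.26)²/23.26 = 1.2800
df = 2
p-value (upper-tail) = 0.52730
At α=0.1: p ≥ α → fail to reject H₀

reject H₀: no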